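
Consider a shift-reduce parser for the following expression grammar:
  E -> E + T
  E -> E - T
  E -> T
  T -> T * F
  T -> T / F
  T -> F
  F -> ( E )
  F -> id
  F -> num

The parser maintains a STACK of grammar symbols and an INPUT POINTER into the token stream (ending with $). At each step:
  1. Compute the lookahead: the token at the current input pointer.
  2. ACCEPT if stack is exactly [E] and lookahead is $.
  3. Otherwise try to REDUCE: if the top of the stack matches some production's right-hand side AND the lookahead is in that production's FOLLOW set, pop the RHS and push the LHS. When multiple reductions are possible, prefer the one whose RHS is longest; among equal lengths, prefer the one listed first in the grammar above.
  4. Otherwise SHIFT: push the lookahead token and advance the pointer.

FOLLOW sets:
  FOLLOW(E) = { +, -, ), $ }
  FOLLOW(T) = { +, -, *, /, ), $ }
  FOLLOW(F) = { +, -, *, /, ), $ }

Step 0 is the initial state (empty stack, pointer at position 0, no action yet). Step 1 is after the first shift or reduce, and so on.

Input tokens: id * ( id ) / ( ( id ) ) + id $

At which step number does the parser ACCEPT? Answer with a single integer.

Answer: 33

Derivation:
Step 1: shift id. Stack=[id] ptr=1 lookahead=* remaining=[* ( id ) / ( ( id ) ) + id $]
Step 2: reduce F->id. Stack=[F] ptr=1 lookahead=* remaining=[* ( id ) / ( ( id ) ) + id $]
Step 3: reduce T->F. Stack=[T] ptr=1 lookahead=* remaining=[* ( id ) / ( ( id ) ) + id $]
Step 4: shift *. Stack=[T *] ptr=2 lookahead=( remaining=[( id ) / ( ( id ) ) + id $]
Step 5: shift (. Stack=[T * (] ptr=3 lookahead=id remaining=[id ) / ( ( id ) ) + id $]
Step 6: shift id. Stack=[T * ( id] ptr=4 lookahead=) remaining=[) / ( ( id ) ) + id $]
Step 7: reduce F->id. Stack=[T * ( F] ptr=4 lookahead=) remaining=[) / ( ( id ) ) + id $]
Step 8: reduce T->F. Stack=[T * ( T] ptr=4 lookahead=) remaining=[) / ( ( id ) ) + id $]
Step 9: reduce E->T. Stack=[T * ( E] ptr=4 lookahead=) remaining=[) / ( ( id ) ) + id $]
Step 10: shift ). Stack=[T * ( E )] ptr=5 lookahead=/ remaining=[/ ( ( id ) ) + id $]
Step 11: reduce F->( E ). Stack=[T * F] ptr=5 lookahead=/ remaining=[/ ( ( id ) ) + id $]
Step 12: reduce T->T * F. Stack=[T] ptr=5 lookahead=/ remaining=[/ ( ( id ) ) + id $]
Step 13: shift /. Stack=[T /] ptr=6 lookahead=( remaining=[( ( id ) ) + id $]
Step 14: shift (. Stack=[T / (] ptr=7 lookahead=( remaining=[( id ) ) + id $]
Step 15: shift (. Stack=[T / ( (] ptr=8 lookahead=id remaining=[id ) ) + id $]
Step 16: shift id. Stack=[T / ( ( id] ptr=9 lookahead=) remaining=[) ) + id $]
Step 17: reduce F->id. Stack=[T / ( ( F] ptr=9 lookahead=) remaining=[) ) + id $]
Step 18: reduce T->F. Stack=[T / ( ( T] ptr=9 lookahead=) remaining=[) ) + id $]
Step 19: reduce E->T. Stack=[T / ( ( E] ptr=9 lookahead=) remaining=[) ) + id $]
Step 20: shift ). Stack=[T / ( ( E )] ptr=10 lookahead=) remaining=[) + id $]
Step 21: reduce F->( E ). Stack=[T / ( F] ptr=10 lookahead=) remaining=[) + id $]
Step 22: reduce T->F. Stack=[T / ( T] ptr=10 lookahead=) remaining=[) + id $]
Step 23: reduce E->T. Stack=[T / ( E] ptr=10 lookahead=) remaining=[) + id $]
Step 24: shift ). Stack=[T / ( E )] ptr=11 lookahead=+ remaining=[+ id $]
Step 25: reduce F->( E ). Stack=[T / F] ptr=11 lookahead=+ remaining=[+ id $]
Step 26: reduce T->T / F. Stack=[T] ptr=11 lookahead=+ remaining=[+ id $]
Step 27: reduce E->T. Stack=[E] ptr=11 lookahead=+ remaining=[+ id $]
Step 28: shift +. Stack=[E +] ptr=12 lookahead=id remaining=[id $]
Step 29: shift id. Stack=[E + id] ptr=13 lookahead=$ remaining=[$]
Step 30: reduce F->id. Stack=[E + F] ptr=13 lookahead=$ remaining=[$]
Step 31: reduce T->F. Stack=[E + T] ptr=13 lookahead=$ remaining=[$]
Step 32: reduce E->E + T. Stack=[E] ptr=13 lookahead=$ remaining=[$]
Step 33: accept. Stack=[E] ptr=13 lookahead=$ remaining=[$]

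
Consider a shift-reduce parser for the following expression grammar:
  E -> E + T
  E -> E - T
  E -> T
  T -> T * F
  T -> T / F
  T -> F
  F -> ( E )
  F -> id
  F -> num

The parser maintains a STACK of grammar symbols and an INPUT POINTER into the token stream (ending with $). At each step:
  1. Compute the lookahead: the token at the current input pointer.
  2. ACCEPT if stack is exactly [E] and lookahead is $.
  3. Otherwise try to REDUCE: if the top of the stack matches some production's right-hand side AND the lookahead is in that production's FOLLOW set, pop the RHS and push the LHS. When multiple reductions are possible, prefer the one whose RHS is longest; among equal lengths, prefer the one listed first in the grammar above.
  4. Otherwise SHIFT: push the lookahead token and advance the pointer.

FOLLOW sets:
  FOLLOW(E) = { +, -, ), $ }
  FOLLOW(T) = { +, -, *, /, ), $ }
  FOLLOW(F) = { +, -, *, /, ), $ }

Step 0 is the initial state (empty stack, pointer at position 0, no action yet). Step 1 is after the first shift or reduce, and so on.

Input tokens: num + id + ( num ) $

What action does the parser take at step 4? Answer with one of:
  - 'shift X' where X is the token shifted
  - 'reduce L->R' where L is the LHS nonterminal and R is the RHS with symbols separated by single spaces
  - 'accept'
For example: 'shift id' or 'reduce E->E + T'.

Step 1: shift num. Stack=[num] ptr=1 lookahead=+ remaining=[+ id + ( num ) $]
Step 2: reduce F->num. Stack=[F] ptr=1 lookahead=+ remaining=[+ id + ( num ) $]
Step 3: reduce T->F. Stack=[T] ptr=1 lookahead=+ remaining=[+ id + ( num ) $]
Step 4: reduce E->T. Stack=[E] ptr=1 lookahead=+ remaining=[+ id + ( num ) $]

Answer: reduce E->T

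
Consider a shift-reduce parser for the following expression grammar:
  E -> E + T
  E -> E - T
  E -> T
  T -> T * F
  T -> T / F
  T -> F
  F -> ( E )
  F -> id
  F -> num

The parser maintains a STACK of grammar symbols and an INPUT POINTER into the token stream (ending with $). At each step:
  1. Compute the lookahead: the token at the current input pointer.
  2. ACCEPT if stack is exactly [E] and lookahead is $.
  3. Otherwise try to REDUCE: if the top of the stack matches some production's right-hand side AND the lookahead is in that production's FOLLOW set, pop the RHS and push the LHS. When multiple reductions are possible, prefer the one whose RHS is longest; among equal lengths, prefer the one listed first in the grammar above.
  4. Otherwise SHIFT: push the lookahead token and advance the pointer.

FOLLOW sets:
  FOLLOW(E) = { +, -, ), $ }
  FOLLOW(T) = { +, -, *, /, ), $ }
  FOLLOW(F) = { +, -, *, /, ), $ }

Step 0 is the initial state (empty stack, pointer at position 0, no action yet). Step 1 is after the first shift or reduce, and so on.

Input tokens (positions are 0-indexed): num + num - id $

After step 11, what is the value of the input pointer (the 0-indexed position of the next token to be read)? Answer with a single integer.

Answer: 5

Derivation:
Step 1: shift num. Stack=[num] ptr=1 lookahead=+ remaining=[+ num - id $]
Step 2: reduce F->num. Stack=[F] ptr=1 lookahead=+ remaining=[+ num - id $]
Step 3: reduce T->F. Stack=[T] ptr=1 lookahead=+ remaining=[+ num - id $]
Step 4: reduce E->T. Stack=[E] ptr=1 lookahead=+ remaining=[+ num - id $]
Step 5: shift +. Stack=[E +] ptr=2 lookahead=num remaining=[num - id $]
Step 6: shift num. Stack=[E + num] ptr=3 lookahead=- remaining=[- id $]
Step 7: reduce F->num. Stack=[E + F] ptr=3 lookahead=- remaining=[- id $]
Step 8: reduce T->F. Stack=[E + T] ptr=3 lookahead=- remaining=[- id $]
Step 9: reduce E->E + T. Stack=[E] ptr=3 lookahead=- remaining=[- id $]
Step 10: shift -. Stack=[E -] ptr=4 lookahead=id remaining=[id $]
Step 11: shift id. Stack=[E - id] ptr=5 lookahead=$ remaining=[$]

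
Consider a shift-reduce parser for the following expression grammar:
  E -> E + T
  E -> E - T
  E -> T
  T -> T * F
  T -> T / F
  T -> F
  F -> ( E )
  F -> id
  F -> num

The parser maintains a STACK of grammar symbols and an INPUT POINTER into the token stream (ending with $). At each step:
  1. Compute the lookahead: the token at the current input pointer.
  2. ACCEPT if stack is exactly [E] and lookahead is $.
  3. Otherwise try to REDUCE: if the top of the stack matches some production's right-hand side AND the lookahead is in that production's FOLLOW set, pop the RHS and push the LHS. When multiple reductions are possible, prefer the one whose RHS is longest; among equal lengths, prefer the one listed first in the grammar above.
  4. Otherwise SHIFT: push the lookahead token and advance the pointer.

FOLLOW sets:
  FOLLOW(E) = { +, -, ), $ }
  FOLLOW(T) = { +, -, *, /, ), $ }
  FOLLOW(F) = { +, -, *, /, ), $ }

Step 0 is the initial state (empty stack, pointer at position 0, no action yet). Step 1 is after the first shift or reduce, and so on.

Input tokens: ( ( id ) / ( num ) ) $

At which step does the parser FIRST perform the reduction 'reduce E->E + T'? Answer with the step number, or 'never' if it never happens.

Answer: never

Derivation:
Step 1: shift (. Stack=[(] ptr=1 lookahead=( remaining=[( id ) / ( num ) ) $]
Step 2: shift (. Stack=[( (] ptr=2 lookahead=id remaining=[id ) / ( num ) ) $]
Step 3: shift id. Stack=[( ( id] ptr=3 lookahead=) remaining=[) / ( num ) ) $]
Step 4: reduce F->id. Stack=[( ( F] ptr=3 lookahead=) remaining=[) / ( num ) ) $]
Step 5: reduce T->F. Stack=[( ( T] ptr=3 lookahead=) remaining=[) / ( num ) ) $]
Step 6: reduce E->T. Stack=[( ( E] ptr=3 lookahead=) remaining=[) / ( num ) ) $]
Step 7: shift ). Stack=[( ( E )] ptr=4 lookahead=/ remaining=[/ ( num ) ) $]
Step 8: reduce F->( E ). Stack=[( F] ptr=4 lookahead=/ remaining=[/ ( num ) ) $]
Step 9: reduce T->F. Stack=[( T] ptr=4 lookahead=/ remaining=[/ ( num ) ) $]
Step 10: shift /. Stack=[( T /] ptr=5 lookahead=( remaining=[( num ) ) $]
Step 11: shift (. Stack=[( T / (] ptr=6 lookahead=num remaining=[num ) ) $]
Step 12: shift num. Stack=[( T / ( num] ptr=7 lookahead=) remaining=[) ) $]
Step 13: reduce F->num. Stack=[( T / ( F] ptr=7 lookahead=) remaining=[) ) $]
Step 14: reduce T->F. Stack=[( T / ( T] ptr=7 lookahead=) remaining=[) ) $]
Step 15: reduce E->T. Stack=[( T / ( E] ptr=7 lookahead=) remaining=[) ) $]
Step 16: shift ). Stack=[( T / ( E )] ptr=8 lookahead=) remaining=[) $]
Step 17: reduce F->( E ). Stack=[( T / F] ptr=8 lookahead=) remaining=[) $]
Step 18: reduce T->T / F. Stack=[( T] ptr=8 lookahead=) remaining=[) $]
Step 19: reduce E->T. Stack=[( E] ptr=8 lookahead=) remaining=[) $]
Step 20: shift ). Stack=[( E )] ptr=9 lookahead=$ remaining=[$]
Step 21: reduce F->( E ). Stack=[F] ptr=9 lookahead=$ remaining=[$]
Step 22: reduce T->F. Stack=[T] ptr=9 lookahead=$ remaining=[$]
Step 23: reduce E->T. Stack=[E] ptr=9 lookahead=$ remaining=[$]
Step 24: accept. Stack=[E] ptr=9 lookahead=$ remaining=[$]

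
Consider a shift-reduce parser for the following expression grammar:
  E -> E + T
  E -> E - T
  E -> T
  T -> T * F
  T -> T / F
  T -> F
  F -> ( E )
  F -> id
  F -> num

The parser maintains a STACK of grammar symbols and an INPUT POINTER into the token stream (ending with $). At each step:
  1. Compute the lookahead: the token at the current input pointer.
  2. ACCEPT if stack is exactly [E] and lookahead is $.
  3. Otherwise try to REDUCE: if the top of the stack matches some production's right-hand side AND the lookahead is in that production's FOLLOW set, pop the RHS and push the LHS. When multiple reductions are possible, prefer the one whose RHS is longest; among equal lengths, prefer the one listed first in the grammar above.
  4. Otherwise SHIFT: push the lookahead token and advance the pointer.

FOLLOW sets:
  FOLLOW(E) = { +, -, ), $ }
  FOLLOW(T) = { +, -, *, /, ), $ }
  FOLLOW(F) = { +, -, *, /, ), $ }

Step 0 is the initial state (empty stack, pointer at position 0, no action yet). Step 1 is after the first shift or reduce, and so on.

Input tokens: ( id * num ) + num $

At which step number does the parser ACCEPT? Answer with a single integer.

Answer: 19

Derivation:
Step 1: shift (. Stack=[(] ptr=1 lookahead=id remaining=[id * num ) + num $]
Step 2: shift id. Stack=[( id] ptr=2 lookahead=* remaining=[* num ) + num $]
Step 3: reduce F->id. Stack=[( F] ptr=2 lookahead=* remaining=[* num ) + num $]
Step 4: reduce T->F. Stack=[( T] ptr=2 lookahead=* remaining=[* num ) + num $]
Step 5: shift *. Stack=[( T *] ptr=3 lookahead=num remaining=[num ) + num $]
Step 6: shift num. Stack=[( T * num] ptr=4 lookahead=) remaining=[) + num $]
Step 7: reduce F->num. Stack=[( T * F] ptr=4 lookahead=) remaining=[) + num $]
Step 8: reduce T->T * F. Stack=[( T] ptr=4 lookahead=) remaining=[) + num $]
Step 9: reduce E->T. Stack=[( E] ptr=4 lookahead=) remaining=[) + num $]
Step 10: shift ). Stack=[( E )] ptr=5 lookahead=+ remaining=[+ num $]
Step 11: reduce F->( E ). Stack=[F] ptr=5 lookahead=+ remaining=[+ num $]
Step 12: reduce T->F. Stack=[T] ptr=5 lookahead=+ remaining=[+ num $]
Step 13: reduce E->T. Stack=[E] ptr=5 lookahead=+ remaining=[+ num $]
Step 14: shift +. Stack=[E +] ptr=6 lookahead=num remaining=[num $]
Step 15: shift num. Stack=[E + num] ptr=7 lookahead=$ remaining=[$]
Step 16: reduce F->num. Stack=[E + F] ptr=7 lookahead=$ remaining=[$]
Step 17: reduce T->F. Stack=[E + T] ptr=7 lookahead=$ remaining=[$]
Step 18: reduce E->E + T. Stack=[E] ptr=7 lookahead=$ remaining=[$]
Step 19: accept. Stack=[E] ptr=7 lookahead=$ remaining=[$]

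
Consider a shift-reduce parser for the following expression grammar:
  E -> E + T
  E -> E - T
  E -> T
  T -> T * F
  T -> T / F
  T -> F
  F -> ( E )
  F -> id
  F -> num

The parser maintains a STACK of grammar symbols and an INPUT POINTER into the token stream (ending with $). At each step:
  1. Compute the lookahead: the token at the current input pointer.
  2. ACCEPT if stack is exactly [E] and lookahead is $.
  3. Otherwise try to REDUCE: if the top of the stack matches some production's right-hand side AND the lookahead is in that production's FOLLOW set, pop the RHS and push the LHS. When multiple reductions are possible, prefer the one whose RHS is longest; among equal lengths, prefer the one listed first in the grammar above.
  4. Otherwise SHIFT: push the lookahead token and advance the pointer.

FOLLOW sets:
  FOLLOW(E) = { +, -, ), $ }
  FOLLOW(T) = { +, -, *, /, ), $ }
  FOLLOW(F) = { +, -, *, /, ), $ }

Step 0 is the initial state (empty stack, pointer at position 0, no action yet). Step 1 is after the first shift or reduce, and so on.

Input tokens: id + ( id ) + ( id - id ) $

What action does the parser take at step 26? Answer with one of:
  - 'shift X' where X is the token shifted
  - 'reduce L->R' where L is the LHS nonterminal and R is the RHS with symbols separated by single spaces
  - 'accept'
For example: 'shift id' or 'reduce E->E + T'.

Step 1: shift id. Stack=[id] ptr=1 lookahead=+ remaining=[+ ( id ) + ( id - id ) $]
Step 2: reduce F->id. Stack=[F] ptr=1 lookahead=+ remaining=[+ ( id ) + ( id - id ) $]
Step 3: reduce T->F. Stack=[T] ptr=1 lookahead=+ remaining=[+ ( id ) + ( id - id ) $]
Step 4: reduce E->T. Stack=[E] ptr=1 lookahead=+ remaining=[+ ( id ) + ( id - id ) $]
Step 5: shift +. Stack=[E +] ptr=2 lookahead=( remaining=[( id ) + ( id - id ) $]
Step 6: shift (. Stack=[E + (] ptr=3 lookahead=id remaining=[id ) + ( id - id ) $]
Step 7: shift id. Stack=[E + ( id] ptr=4 lookahead=) remaining=[) + ( id - id ) $]
Step 8: reduce F->id. Stack=[E + ( F] ptr=4 lookahead=) remaining=[) + ( id - id ) $]
Step 9: reduce T->F. Stack=[E + ( T] ptr=4 lookahead=) remaining=[) + ( id - id ) $]
Step 10: reduce E->T. Stack=[E + ( E] ptr=4 lookahead=) remaining=[) + ( id - id ) $]
Step 11: shift ). Stack=[E + ( E )] ptr=5 lookahead=+ remaining=[+ ( id - id ) $]
Step 12: reduce F->( E ). Stack=[E + F] ptr=5 lookahead=+ remaining=[+ ( id - id ) $]
Step 13: reduce T->F. Stack=[E + T] ptr=5 lookahead=+ remaining=[+ ( id - id ) $]
Step 14: reduce E->E + T. Stack=[E] ptr=5 lookahead=+ remaining=[+ ( id - id ) $]
Step 15: shift +. Stack=[E +] ptr=6 lookahead=( remaining=[( id - id ) $]
Step 16: shift (. Stack=[E + (] ptr=7 lookahead=id remaining=[id - id ) $]
Step 17: shift id. Stack=[E + ( id] ptr=8 lookahead=- remaining=[- id ) $]
Step 18: reduce F->id. Stack=[E + ( F] ptr=8 lookahead=- remaining=[- id ) $]
Step 19: reduce T->F. Stack=[E + ( T] ptr=8 lookahead=- remaining=[- id ) $]
Step 20: reduce E->T. Stack=[E + ( E] ptr=8 lookahead=- remaining=[- id ) $]
Step 21: shift -. Stack=[E + ( E -] ptr=9 lookahead=id remaining=[id ) $]
Step 22: shift id. Stack=[E + ( E - id] ptr=10 lookahead=) remaining=[) $]
Step 23: reduce F->id. Stack=[E + ( E - F] ptr=10 lookahead=) remaining=[) $]
Step 24: reduce T->F. Stack=[E + ( E - T] ptr=10 lookahead=) remaining=[) $]
Step 25: reduce E->E - T. Stack=[E + ( E] ptr=10 lookahead=) remaining=[) $]
Step 26: shift ). Stack=[E + ( E )] ptr=11 lookahead=$ remaining=[$]

Answer: shift )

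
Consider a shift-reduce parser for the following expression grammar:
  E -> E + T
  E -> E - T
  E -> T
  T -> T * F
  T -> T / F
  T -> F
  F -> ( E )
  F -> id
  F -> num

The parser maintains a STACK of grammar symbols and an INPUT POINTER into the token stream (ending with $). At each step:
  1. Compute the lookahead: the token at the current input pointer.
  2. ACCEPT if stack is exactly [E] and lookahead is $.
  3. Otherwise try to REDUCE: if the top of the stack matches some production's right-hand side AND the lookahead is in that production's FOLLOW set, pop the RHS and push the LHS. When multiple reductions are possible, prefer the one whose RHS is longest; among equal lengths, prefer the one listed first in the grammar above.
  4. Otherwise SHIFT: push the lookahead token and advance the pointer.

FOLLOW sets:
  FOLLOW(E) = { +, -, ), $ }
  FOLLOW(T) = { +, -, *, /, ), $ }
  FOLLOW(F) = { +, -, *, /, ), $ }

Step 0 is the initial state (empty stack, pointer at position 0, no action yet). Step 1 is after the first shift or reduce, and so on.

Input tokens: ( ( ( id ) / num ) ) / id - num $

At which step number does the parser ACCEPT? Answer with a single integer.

Step 1: shift (. Stack=[(] ptr=1 lookahead=( remaining=[( ( id ) / num ) ) / id - num $]
Step 2: shift (. Stack=[( (] ptr=2 lookahead=( remaining=[( id ) / num ) ) / id - num $]
Step 3: shift (. Stack=[( ( (] ptr=3 lookahead=id remaining=[id ) / num ) ) / id - num $]
Step 4: shift id. Stack=[( ( ( id] ptr=4 lookahead=) remaining=[) / num ) ) / id - num $]
Step 5: reduce F->id. Stack=[( ( ( F] ptr=4 lookahead=) remaining=[) / num ) ) / id - num $]
Step 6: reduce T->F. Stack=[( ( ( T] ptr=4 lookahead=) remaining=[) / num ) ) / id - num $]
Step 7: reduce E->T. Stack=[( ( ( E] ptr=4 lookahead=) remaining=[) / num ) ) / id - num $]
Step 8: shift ). Stack=[( ( ( E )] ptr=5 lookahead=/ remaining=[/ num ) ) / id - num $]
Step 9: reduce F->( E ). Stack=[( ( F] ptr=5 lookahead=/ remaining=[/ num ) ) / id - num $]
Step 10: reduce T->F. Stack=[( ( T] ptr=5 lookahead=/ remaining=[/ num ) ) / id - num $]
Step 11: shift /. Stack=[( ( T /] ptr=6 lookahead=num remaining=[num ) ) / id - num $]
Step 12: shift num. Stack=[( ( T / num] ptr=7 lookahead=) remaining=[) ) / id - num $]
Step 13: reduce F->num. Stack=[( ( T / F] ptr=7 lookahead=) remaining=[) ) / id - num $]
Step 14: reduce T->T / F. Stack=[( ( T] ptr=7 lookahead=) remaining=[) ) / id - num $]
Step 15: reduce E->T. Stack=[( ( E] ptr=7 lookahead=) remaining=[) ) / id - num $]
Step 16: shift ). Stack=[( ( E )] ptr=8 lookahead=) remaining=[) / id - num $]
Step 17: reduce F->( E ). Stack=[( F] ptr=8 lookahead=) remaining=[) / id - num $]
Step 18: reduce T->F. Stack=[( T] ptr=8 lookahead=) remaining=[) / id - num $]
Step 19: reduce E->T. Stack=[( E] ptr=8 lookahead=) remaining=[) / id - num $]
Step 20: shift ). Stack=[( E )] ptr=9 lookahead=/ remaining=[/ id - num $]
Step 21: reduce F->( E ). Stack=[F] ptr=9 lookahead=/ remaining=[/ id - num $]
Step 22: reduce T->F. Stack=[T] ptr=9 lookahead=/ remaining=[/ id - num $]
Step 23: shift /. Stack=[T /] ptr=10 lookahead=id remaining=[id - num $]
Step 24: shift id. Stack=[T / id] ptr=11 lookahead=- remaining=[- num $]
Step 25: reduce F->id. Stack=[T / F] ptr=11 lookahead=- remaining=[- num $]
Step 26: reduce T->T / F. Stack=[T] ptr=11 lookahead=- remaining=[- num $]
Step 27: reduce E->T. Stack=[E] ptr=11 lookahead=- remaining=[- num $]
Step 28: shift -. Stack=[E -] ptr=12 lookahead=num remaining=[num $]
Step 29: shift num. Stack=[E - num] ptr=13 lookahead=$ remaining=[$]
Step 30: reduce F->num. Stack=[E - F] ptr=13 lookahead=$ remaining=[$]
Step 31: reduce T->F. Stack=[E - T] ptr=13 lookahead=$ remaining=[$]
Step 32: reduce E->E - T. Stack=[E] ptr=13 lookahead=$ remaining=[$]
Step 33: accept. Stack=[E] ptr=13 lookahead=$ remaining=[$]

Answer: 33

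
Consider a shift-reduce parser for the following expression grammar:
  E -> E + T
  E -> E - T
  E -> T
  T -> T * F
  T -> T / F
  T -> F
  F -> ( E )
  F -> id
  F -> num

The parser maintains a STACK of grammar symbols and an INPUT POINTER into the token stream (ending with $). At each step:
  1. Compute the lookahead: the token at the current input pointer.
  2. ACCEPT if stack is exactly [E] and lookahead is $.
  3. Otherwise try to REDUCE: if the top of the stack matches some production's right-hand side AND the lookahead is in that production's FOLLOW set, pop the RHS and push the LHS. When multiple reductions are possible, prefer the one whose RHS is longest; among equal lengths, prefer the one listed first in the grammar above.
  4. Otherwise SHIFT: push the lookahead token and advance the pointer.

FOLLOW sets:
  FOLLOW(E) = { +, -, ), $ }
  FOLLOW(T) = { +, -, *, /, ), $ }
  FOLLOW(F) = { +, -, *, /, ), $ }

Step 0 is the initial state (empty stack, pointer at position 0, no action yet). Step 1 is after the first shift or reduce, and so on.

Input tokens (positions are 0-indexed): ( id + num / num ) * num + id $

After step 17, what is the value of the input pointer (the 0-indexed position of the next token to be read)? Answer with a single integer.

Answer: 7

Derivation:
Step 1: shift (. Stack=[(] ptr=1 lookahead=id remaining=[id + num / num ) * num + id $]
Step 2: shift id. Stack=[( id] ptr=2 lookahead=+ remaining=[+ num / num ) * num + id $]
Step 3: reduce F->id. Stack=[( F] ptr=2 lookahead=+ remaining=[+ num / num ) * num + id $]
Step 4: reduce T->F. Stack=[( T] ptr=2 lookahead=+ remaining=[+ num / num ) * num + id $]
Step 5: reduce E->T. Stack=[( E] ptr=2 lookahead=+ remaining=[+ num / num ) * num + id $]
Step 6: shift +. Stack=[( E +] ptr=3 lookahead=num remaining=[num / num ) * num + id $]
Step 7: shift num. Stack=[( E + num] ptr=4 lookahead=/ remaining=[/ num ) * num + id $]
Step 8: reduce F->num. Stack=[( E + F] ptr=4 lookahead=/ remaining=[/ num ) * num + id $]
Step 9: reduce T->F. Stack=[( E + T] ptr=4 lookahead=/ remaining=[/ num ) * num + id $]
Step 10: shift /. Stack=[( E + T /] ptr=5 lookahead=num remaining=[num ) * num + id $]
Step 11: shift num. Stack=[( E + T / num] ptr=6 lookahead=) remaining=[) * num + id $]
Step 12: reduce F->num. Stack=[( E + T / F] ptr=6 lookahead=) remaining=[) * num + id $]
Step 13: reduce T->T / F. Stack=[( E + T] ptr=6 lookahead=) remaining=[) * num + id $]
Step 14: reduce E->E + T. Stack=[( E] ptr=6 lookahead=) remaining=[) * num + id $]
Step 15: shift ). Stack=[( E )] ptr=7 lookahead=* remaining=[* num + id $]
Step 16: reduce F->( E ). Stack=[F] ptr=7 lookahead=* remaining=[* num + id $]
Step 17: reduce T->F. Stack=[T] ptr=7 lookahead=* remaining=[* num + id $]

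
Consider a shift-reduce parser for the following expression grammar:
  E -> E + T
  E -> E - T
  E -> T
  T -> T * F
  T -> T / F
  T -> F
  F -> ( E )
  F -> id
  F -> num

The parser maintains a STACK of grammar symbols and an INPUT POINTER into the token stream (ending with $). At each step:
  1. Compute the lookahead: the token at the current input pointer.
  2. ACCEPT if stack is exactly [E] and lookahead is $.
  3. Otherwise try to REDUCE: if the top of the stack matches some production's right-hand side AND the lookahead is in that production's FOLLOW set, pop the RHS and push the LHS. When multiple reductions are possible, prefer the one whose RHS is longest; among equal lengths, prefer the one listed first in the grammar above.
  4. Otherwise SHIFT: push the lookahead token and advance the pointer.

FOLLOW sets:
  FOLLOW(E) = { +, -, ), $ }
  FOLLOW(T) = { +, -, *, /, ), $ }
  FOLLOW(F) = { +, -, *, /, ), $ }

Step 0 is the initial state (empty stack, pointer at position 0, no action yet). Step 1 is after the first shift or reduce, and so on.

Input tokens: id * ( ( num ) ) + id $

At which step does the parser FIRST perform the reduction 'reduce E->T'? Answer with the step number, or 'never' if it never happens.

Step 1: shift id. Stack=[id] ptr=1 lookahead=* remaining=[* ( ( num ) ) + id $]
Step 2: reduce F->id. Stack=[F] ptr=1 lookahead=* remaining=[* ( ( num ) ) + id $]
Step 3: reduce T->F. Stack=[T] ptr=1 lookahead=* remaining=[* ( ( num ) ) + id $]
Step 4: shift *. Stack=[T *] ptr=2 lookahead=( remaining=[( ( num ) ) + id $]
Step 5: shift (. Stack=[T * (] ptr=3 lookahead=( remaining=[( num ) ) + id $]
Step 6: shift (. Stack=[T * ( (] ptr=4 lookahead=num remaining=[num ) ) + id $]
Step 7: shift num. Stack=[T * ( ( num] ptr=5 lookahead=) remaining=[) ) + id $]
Step 8: reduce F->num. Stack=[T * ( ( F] ptr=5 lookahead=) remaining=[) ) + id $]
Step 9: reduce T->F. Stack=[T * ( ( T] ptr=5 lookahead=) remaining=[) ) + id $]
Step 10: reduce E->T. Stack=[T * ( ( E] ptr=5 lookahead=) remaining=[) ) + id $]

Answer: 10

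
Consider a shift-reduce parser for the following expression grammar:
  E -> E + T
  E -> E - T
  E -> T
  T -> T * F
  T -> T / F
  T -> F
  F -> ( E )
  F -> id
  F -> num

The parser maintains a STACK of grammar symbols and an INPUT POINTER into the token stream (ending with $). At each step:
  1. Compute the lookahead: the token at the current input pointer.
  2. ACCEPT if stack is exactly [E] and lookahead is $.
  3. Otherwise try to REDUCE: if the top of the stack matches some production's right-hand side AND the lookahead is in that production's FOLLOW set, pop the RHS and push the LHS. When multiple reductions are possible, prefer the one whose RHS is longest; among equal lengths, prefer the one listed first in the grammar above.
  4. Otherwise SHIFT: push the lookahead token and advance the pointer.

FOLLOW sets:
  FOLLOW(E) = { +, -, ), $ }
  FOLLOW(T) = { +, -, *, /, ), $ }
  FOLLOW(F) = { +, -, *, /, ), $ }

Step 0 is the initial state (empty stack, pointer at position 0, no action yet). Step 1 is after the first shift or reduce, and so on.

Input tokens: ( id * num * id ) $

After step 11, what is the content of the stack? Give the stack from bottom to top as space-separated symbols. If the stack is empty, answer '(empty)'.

Step 1: shift (. Stack=[(] ptr=1 lookahead=id remaining=[id * num * id ) $]
Step 2: shift id. Stack=[( id] ptr=2 lookahead=* remaining=[* num * id ) $]
Step 3: reduce F->id. Stack=[( F] ptr=2 lookahead=* remaining=[* num * id ) $]
Step 4: reduce T->F. Stack=[( T] ptr=2 lookahead=* remaining=[* num * id ) $]
Step 5: shift *. Stack=[( T *] ptr=3 lookahead=num remaining=[num * id ) $]
Step 6: shift num. Stack=[( T * num] ptr=4 lookahead=* remaining=[* id ) $]
Step 7: reduce F->num. Stack=[( T * F] ptr=4 lookahead=* remaining=[* id ) $]
Step 8: reduce T->T * F. Stack=[( T] ptr=4 lookahead=* remaining=[* id ) $]
Step 9: shift *. Stack=[( T *] ptr=5 lookahead=id remaining=[id ) $]
Step 10: shift id. Stack=[( T * id] ptr=6 lookahead=) remaining=[) $]
Step 11: reduce F->id. Stack=[( T * F] ptr=6 lookahead=) remaining=[) $]

Answer: ( T * F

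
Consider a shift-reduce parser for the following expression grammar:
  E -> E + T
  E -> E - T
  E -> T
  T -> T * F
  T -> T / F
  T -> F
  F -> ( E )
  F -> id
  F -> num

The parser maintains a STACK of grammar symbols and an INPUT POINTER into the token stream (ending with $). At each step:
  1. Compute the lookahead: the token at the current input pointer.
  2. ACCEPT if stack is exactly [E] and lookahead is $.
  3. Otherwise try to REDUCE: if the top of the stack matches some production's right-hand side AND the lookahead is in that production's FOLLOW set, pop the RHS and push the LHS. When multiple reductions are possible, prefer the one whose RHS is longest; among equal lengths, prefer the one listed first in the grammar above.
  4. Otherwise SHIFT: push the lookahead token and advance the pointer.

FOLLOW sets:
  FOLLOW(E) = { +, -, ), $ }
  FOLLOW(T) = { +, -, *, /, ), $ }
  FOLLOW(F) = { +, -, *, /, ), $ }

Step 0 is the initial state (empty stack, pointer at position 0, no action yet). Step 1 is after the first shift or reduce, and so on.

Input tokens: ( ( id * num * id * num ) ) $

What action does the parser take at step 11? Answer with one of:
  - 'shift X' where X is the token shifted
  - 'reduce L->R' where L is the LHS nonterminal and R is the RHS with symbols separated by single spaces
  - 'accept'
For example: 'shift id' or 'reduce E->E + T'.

Answer: shift id

Derivation:
Step 1: shift (. Stack=[(] ptr=1 lookahead=( remaining=[( id * num * id * num ) ) $]
Step 2: shift (. Stack=[( (] ptr=2 lookahead=id remaining=[id * num * id * num ) ) $]
Step 3: shift id. Stack=[( ( id] ptr=3 lookahead=* remaining=[* num * id * num ) ) $]
Step 4: reduce F->id. Stack=[( ( F] ptr=3 lookahead=* remaining=[* num * id * num ) ) $]
Step 5: reduce T->F. Stack=[( ( T] ptr=3 lookahead=* remaining=[* num * id * num ) ) $]
Step 6: shift *. Stack=[( ( T *] ptr=4 lookahead=num remaining=[num * id * num ) ) $]
Step 7: shift num. Stack=[( ( T * num] ptr=5 lookahead=* remaining=[* id * num ) ) $]
Step 8: reduce F->num. Stack=[( ( T * F] ptr=5 lookahead=* remaining=[* id * num ) ) $]
Step 9: reduce T->T * F. Stack=[( ( T] ptr=5 lookahead=* remaining=[* id * num ) ) $]
Step 10: shift *. Stack=[( ( T *] ptr=6 lookahead=id remaining=[id * num ) ) $]
Step 11: shift id. Stack=[( ( T * id] ptr=7 lookahead=* remaining=[* num ) ) $]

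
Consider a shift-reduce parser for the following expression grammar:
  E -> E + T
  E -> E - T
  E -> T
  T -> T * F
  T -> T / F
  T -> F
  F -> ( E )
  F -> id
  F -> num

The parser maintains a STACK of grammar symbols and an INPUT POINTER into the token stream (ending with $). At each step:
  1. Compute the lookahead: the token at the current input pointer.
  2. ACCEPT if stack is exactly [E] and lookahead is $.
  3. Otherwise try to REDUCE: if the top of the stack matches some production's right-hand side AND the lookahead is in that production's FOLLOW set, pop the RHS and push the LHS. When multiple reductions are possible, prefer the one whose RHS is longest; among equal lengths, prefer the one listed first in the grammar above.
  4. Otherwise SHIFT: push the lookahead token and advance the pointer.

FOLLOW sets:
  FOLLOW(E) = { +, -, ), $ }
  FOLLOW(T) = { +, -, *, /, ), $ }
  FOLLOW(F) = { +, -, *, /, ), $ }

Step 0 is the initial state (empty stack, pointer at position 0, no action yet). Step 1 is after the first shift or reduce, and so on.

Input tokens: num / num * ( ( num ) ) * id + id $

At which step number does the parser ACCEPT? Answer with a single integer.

Step 1: shift num. Stack=[num] ptr=1 lookahead=/ remaining=[/ num * ( ( num ) ) * id + id $]
Step 2: reduce F->num. Stack=[F] ptr=1 lookahead=/ remaining=[/ num * ( ( num ) ) * id + id $]
Step 3: reduce T->F. Stack=[T] ptr=1 lookahead=/ remaining=[/ num * ( ( num ) ) * id + id $]
Step 4: shift /. Stack=[T /] ptr=2 lookahead=num remaining=[num * ( ( num ) ) * id + id $]
Step 5: shift num. Stack=[T / num] ptr=3 lookahead=* remaining=[* ( ( num ) ) * id + id $]
Step 6: reduce F->num. Stack=[T / F] ptr=3 lookahead=* remaining=[* ( ( num ) ) * id + id $]
Step 7: reduce T->T / F. Stack=[T] ptr=3 lookahead=* remaining=[* ( ( num ) ) * id + id $]
Step 8: shift *. Stack=[T *] ptr=4 lookahead=( remaining=[( ( num ) ) * id + id $]
Step 9: shift (. Stack=[T * (] ptr=5 lookahead=( remaining=[( num ) ) * id + id $]
Step 10: shift (. Stack=[T * ( (] ptr=6 lookahead=num remaining=[num ) ) * id + id $]
Step 11: shift num. Stack=[T * ( ( num] ptr=7 lookahead=) remaining=[) ) * id + id $]
Step 12: reduce F->num. Stack=[T * ( ( F] ptr=7 lookahead=) remaining=[) ) * id + id $]
Step 13: reduce T->F. Stack=[T * ( ( T] ptr=7 lookahead=) remaining=[) ) * id + id $]
Step 14: reduce E->T. Stack=[T * ( ( E] ptr=7 lookahead=) remaining=[) ) * id + id $]
Step 15: shift ). Stack=[T * ( ( E )] ptr=8 lookahead=) remaining=[) * id + id $]
Step 16: reduce F->( E ). Stack=[T * ( F] ptr=8 lookahead=) remaining=[) * id + id $]
Step 17: reduce T->F. Stack=[T * ( T] ptr=8 lookahead=) remaining=[) * id + id $]
Step 18: reduce E->T. Stack=[T * ( E] ptr=8 lookahead=) remaining=[) * id + id $]
Step 19: shift ). Stack=[T * ( E )] ptr=9 lookahead=* remaining=[* id + id $]
Step 20: reduce F->( E ). Stack=[T * F] ptr=9 lookahead=* remaining=[* id + id $]
Step 21: reduce T->T * F. Stack=[T] ptr=9 lookahead=* remaining=[* id + id $]
Step 22: shift *. Stack=[T *] ptr=10 lookahead=id remaining=[id + id $]
Step 23: shift id. Stack=[T * id] ptr=11 lookahead=+ remaining=[+ id $]
Step 24: reduce F->id. Stack=[T * F] ptr=11 lookahead=+ remaining=[+ id $]
Step 25: reduce T->T * F. Stack=[T] ptr=11 lookahead=+ remaining=[+ id $]
Step 26: reduce E->T. Stack=[E] ptr=11 lookahead=+ remaining=[+ id $]
Step 27: shift +. Stack=[E +] ptr=12 lookahead=id remaining=[id $]
Step 28: shift id. Stack=[E + id] ptr=13 lookahead=$ remaining=[$]
Step 29: reduce F->id. Stack=[E + F] ptr=13 lookahead=$ remaining=[$]
Step 30: reduce T->F. Stack=[E + T] ptr=13 lookahead=$ remaining=[$]
Step 31: reduce E->E + T. Stack=[E] ptr=13 lookahead=$ remaining=[$]
Step 32: accept. Stack=[E] ptr=13 lookahead=$ remaining=[$]

Answer: 32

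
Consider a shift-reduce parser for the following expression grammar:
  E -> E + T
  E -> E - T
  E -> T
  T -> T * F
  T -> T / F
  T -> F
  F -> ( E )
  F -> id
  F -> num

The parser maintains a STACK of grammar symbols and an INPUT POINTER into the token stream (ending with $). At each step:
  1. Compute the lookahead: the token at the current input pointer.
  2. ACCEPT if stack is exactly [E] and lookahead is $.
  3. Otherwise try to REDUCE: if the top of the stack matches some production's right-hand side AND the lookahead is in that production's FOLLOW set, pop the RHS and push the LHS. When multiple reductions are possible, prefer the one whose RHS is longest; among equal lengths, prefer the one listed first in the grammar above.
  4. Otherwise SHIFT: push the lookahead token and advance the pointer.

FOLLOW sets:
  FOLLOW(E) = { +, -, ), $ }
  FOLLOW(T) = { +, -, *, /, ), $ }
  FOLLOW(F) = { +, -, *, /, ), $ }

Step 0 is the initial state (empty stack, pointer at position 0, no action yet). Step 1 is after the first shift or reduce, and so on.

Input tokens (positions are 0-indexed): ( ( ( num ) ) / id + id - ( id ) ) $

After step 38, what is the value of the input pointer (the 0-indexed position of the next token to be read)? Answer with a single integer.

Step 1: shift (. Stack=[(] ptr=1 lookahead=( remaining=[( ( num ) ) / id + id - ( id ) ) $]
Step 2: shift (. Stack=[( (] ptr=2 lookahead=( remaining=[( num ) ) / id + id - ( id ) ) $]
Step 3: shift (. Stack=[( ( (] ptr=3 lookahead=num remaining=[num ) ) / id + id - ( id ) ) $]
Step 4: shift num. Stack=[( ( ( num] ptr=4 lookahead=) remaining=[) ) / id + id - ( id ) ) $]
Step 5: reduce F->num. Stack=[( ( ( F] ptr=4 lookahead=) remaining=[) ) / id + id - ( id ) ) $]
Step 6: reduce T->F. Stack=[( ( ( T] ptr=4 lookahead=) remaining=[) ) / id + id - ( id ) ) $]
Step 7: reduce E->T. Stack=[( ( ( E] ptr=4 lookahead=) remaining=[) ) / id + id - ( id ) ) $]
Step 8: shift ). Stack=[( ( ( E )] ptr=5 lookahead=) remaining=[) / id + id - ( id ) ) $]
Step 9: reduce F->( E ). Stack=[( ( F] ptr=5 lookahead=) remaining=[) / id + id - ( id ) ) $]
Step 10: reduce T->F. Stack=[( ( T] ptr=5 lookahead=) remaining=[) / id + id - ( id ) ) $]
Step 11: reduce E->T. Stack=[( ( E] ptr=5 lookahead=) remaining=[) / id + id - ( id ) ) $]
Step 12: shift ). Stack=[( ( E )] ptr=6 lookahead=/ remaining=[/ id + id - ( id ) ) $]
Step 13: reduce F->( E ). Stack=[( F] ptr=6 lookahead=/ remaining=[/ id + id - ( id ) ) $]
Step 14: reduce T->F. Stack=[( T] ptr=6 lookahead=/ remaining=[/ id + id - ( id ) ) $]
Step 15: shift /. Stack=[( T /] ptr=7 lookahead=id remaining=[id + id - ( id ) ) $]
Step 16: shift id. Stack=[( T / id] ptr=8 lookahead=+ remaining=[+ id - ( id ) ) $]
Step 17: reduce F->id. Stack=[( T / F] ptr=8 lookahead=+ remaining=[+ id - ( id ) ) $]
Step 18: reduce T->T / F. Stack=[( T] ptr=8 lookahead=+ remaining=[+ id - ( id ) ) $]
Step 19: reduce E->T. Stack=[( E] ptr=8 lookahead=+ remaining=[+ id - ( id ) ) $]
Step 20: shift +. Stack=[( E +] ptr=9 lookahead=id remaining=[id - ( id ) ) $]
Step 21: shift id. Stack=[( E + id] ptr=10 lookahead=- remaining=[- ( id ) ) $]
Step 22: reduce F->id. Stack=[( E + F] ptr=10 lookahead=- remaining=[- ( id ) ) $]
Step 23: reduce T->F. Stack=[( E + T] ptr=10 lookahead=- remaining=[- ( id ) ) $]
Step 24: reduce E->E + T. Stack=[( E] ptr=10 lookahead=- remaining=[- ( id ) ) $]
Step 25: shift -. Stack=[( E -] ptr=11 lookahead=( remaining=[( id ) ) $]
Step 26: shift (. Stack=[( E - (] ptr=12 lookahead=id remaining=[id ) ) $]
Step 27: shift id. Stack=[( E - ( id] ptr=13 lookahead=) remaining=[) ) $]
Step 28: reduce F->id. Stack=[( E - ( F] ptr=13 lookahead=) remaining=[) ) $]
Step 29: reduce T->F. Stack=[( E - ( T] ptr=13 lookahead=) remaining=[) ) $]
Step 30: reduce E->T. Stack=[( E - ( E] ptr=13 lookahead=) remaining=[) ) $]
Step 31: shift ). Stack=[( E - ( E )] ptr=14 lookahead=) remaining=[) $]
Step 32: reduce F->( E ). Stack=[( E - F] ptr=14 lookahead=) remaining=[) $]
Step 33: reduce T->F. Stack=[( E - T] ptr=14 lookahead=) remaining=[) $]
Step 34: reduce E->E - T. Stack=[( E] ptr=14 lookahead=) remaining=[) $]
Step 35: shift ). Stack=[( E )] ptr=15 lookahead=$ remaining=[$]
Step 36: reduce F->( E ). Stack=[F] ptr=15 lookahead=$ remaining=[$]
Step 37: reduce T->F. Stack=[T] ptr=15 lookahead=$ remaining=[$]
Step 38: reduce E->T. Stack=[E] ptr=15 lookahead=$ remaining=[$]

Answer: 15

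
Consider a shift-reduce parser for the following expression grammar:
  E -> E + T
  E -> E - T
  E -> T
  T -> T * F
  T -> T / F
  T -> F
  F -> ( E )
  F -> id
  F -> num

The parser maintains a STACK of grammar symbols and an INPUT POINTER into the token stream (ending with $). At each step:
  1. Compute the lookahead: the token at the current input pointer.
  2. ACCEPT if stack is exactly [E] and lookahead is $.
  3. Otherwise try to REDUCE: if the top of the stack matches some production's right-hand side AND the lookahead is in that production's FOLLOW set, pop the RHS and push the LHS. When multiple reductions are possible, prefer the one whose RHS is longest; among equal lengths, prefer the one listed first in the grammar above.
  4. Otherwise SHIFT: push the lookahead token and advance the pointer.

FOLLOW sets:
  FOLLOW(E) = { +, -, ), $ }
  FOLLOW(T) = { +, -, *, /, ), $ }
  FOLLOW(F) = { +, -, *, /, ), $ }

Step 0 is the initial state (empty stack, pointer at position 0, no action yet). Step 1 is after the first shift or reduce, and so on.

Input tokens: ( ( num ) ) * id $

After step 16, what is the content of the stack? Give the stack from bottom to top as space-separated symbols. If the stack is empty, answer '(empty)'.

Step 1: shift (. Stack=[(] ptr=1 lookahead=( remaining=[( num ) ) * id $]
Step 2: shift (. Stack=[( (] ptr=2 lookahead=num remaining=[num ) ) * id $]
Step 3: shift num. Stack=[( ( num] ptr=3 lookahead=) remaining=[) ) * id $]
Step 4: reduce F->num. Stack=[( ( F] ptr=3 lookahead=) remaining=[) ) * id $]
Step 5: reduce T->F. Stack=[( ( T] ptr=3 lookahead=) remaining=[) ) * id $]
Step 6: reduce E->T. Stack=[( ( E] ptr=3 lookahead=) remaining=[) ) * id $]
Step 7: shift ). Stack=[( ( E )] ptr=4 lookahead=) remaining=[) * id $]
Step 8: reduce F->( E ). Stack=[( F] ptr=4 lookahead=) remaining=[) * id $]
Step 9: reduce T->F. Stack=[( T] ptr=4 lookahead=) remaining=[) * id $]
Step 10: reduce E->T. Stack=[( E] ptr=4 lookahead=) remaining=[) * id $]
Step 11: shift ). Stack=[( E )] ptr=5 lookahead=* remaining=[* id $]
Step 12: reduce F->( E ). Stack=[F] ptr=5 lookahead=* remaining=[* id $]
Step 13: reduce T->F. Stack=[T] ptr=5 lookahead=* remaining=[* id $]
Step 14: shift *. Stack=[T *] ptr=6 lookahead=id remaining=[id $]
Step 15: shift id. Stack=[T * id] ptr=7 lookahead=$ remaining=[$]
Step 16: reduce F->id. Stack=[T * F] ptr=7 lookahead=$ remaining=[$]

Answer: T * F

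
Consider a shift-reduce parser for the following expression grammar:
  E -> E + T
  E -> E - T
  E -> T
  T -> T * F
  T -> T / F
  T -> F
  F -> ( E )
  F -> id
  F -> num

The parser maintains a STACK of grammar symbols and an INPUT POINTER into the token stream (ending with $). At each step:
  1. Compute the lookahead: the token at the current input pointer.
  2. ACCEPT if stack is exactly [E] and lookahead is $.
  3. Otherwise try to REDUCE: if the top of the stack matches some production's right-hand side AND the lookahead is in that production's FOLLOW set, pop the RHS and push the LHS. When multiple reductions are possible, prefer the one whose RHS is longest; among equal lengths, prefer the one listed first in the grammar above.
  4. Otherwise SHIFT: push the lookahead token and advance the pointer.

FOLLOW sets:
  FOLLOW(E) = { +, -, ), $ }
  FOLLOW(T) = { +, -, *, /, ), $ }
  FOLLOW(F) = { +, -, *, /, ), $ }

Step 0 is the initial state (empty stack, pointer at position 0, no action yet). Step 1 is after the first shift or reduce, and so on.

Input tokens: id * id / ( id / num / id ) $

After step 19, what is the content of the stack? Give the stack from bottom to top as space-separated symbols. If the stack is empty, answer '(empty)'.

Step 1: shift id. Stack=[id] ptr=1 lookahead=* remaining=[* id / ( id / num / id ) $]
Step 2: reduce F->id. Stack=[F] ptr=1 lookahead=* remaining=[* id / ( id / num / id ) $]
Step 3: reduce T->F. Stack=[T] ptr=1 lookahead=* remaining=[* id / ( id / num / id ) $]
Step 4: shift *. Stack=[T *] ptr=2 lookahead=id remaining=[id / ( id / num / id ) $]
Step 5: shift id. Stack=[T * id] ptr=3 lookahead=/ remaining=[/ ( id / num / id ) $]
Step 6: reduce F->id. Stack=[T * F] ptr=3 lookahead=/ remaining=[/ ( id / num / id ) $]
Step 7: reduce T->T * F. Stack=[T] ptr=3 lookahead=/ remaining=[/ ( id / num / id ) $]
Step 8: shift /. Stack=[T /] ptr=4 lookahead=( remaining=[( id / num / id ) $]
Step 9: shift (. Stack=[T / (] ptr=5 lookahead=id remaining=[id / num / id ) $]
Step 10: shift id. Stack=[T / ( id] ptr=6 lookahead=/ remaining=[/ num / id ) $]
Step 11: reduce F->id. Stack=[T / ( F] ptr=6 lookahead=/ remaining=[/ num / id ) $]
Step 12: reduce T->F. Stack=[T / ( T] ptr=6 lookahead=/ remaining=[/ num / id ) $]
Step 13: shift /. Stack=[T / ( T /] ptr=7 lookahead=num remaining=[num / id ) $]
Step 14: shift num. Stack=[T / ( T / num] ptr=8 lookahead=/ remaining=[/ id ) $]
Step 15: reduce F->num. Stack=[T / ( T / F] ptr=8 lookahead=/ remaining=[/ id ) $]
Step 16: reduce T->T / F. Stack=[T / ( T] ptr=8 lookahead=/ remaining=[/ id ) $]
Step 17: shift /. Stack=[T / ( T /] ptr=9 lookahead=id remaining=[id ) $]
Step 18: shift id. Stack=[T / ( T / id] ptr=10 lookahead=) remaining=[) $]
Step 19: reduce F->id. Stack=[T / ( T / F] ptr=10 lookahead=) remaining=[) $]

Answer: T / ( T / F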